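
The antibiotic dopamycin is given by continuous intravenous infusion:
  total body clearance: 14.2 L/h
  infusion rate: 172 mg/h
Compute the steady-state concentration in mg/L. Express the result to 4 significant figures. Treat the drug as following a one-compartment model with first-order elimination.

At steady state Css = R₀ / CL = 172 / 14.20 = 12.11 mg/L

12.11 mg/L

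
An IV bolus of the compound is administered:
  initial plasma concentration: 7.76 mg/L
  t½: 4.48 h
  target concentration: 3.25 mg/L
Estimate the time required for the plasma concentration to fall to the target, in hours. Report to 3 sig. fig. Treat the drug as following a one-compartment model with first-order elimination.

k = ln2 / t½ = 0.693147 / 4.48 = 0.1547 h⁻¹
t = ln(C₀ / C) / k = ln(7.760 / 3.25) / 0.1547
  = ln(2.388) / 0.1547 = 0.8705 / 0.1547 = 5.627 h

5.63 h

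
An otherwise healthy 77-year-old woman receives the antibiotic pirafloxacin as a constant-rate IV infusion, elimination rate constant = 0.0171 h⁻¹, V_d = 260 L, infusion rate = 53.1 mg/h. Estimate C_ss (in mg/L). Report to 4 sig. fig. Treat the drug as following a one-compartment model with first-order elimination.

11.94 mg/L

CL = k × Vd = 0.01710 × 260 = 4.446 L/h
At steady state Css = R₀ / CL = 53.1 / 4.446 = 11.94 mg/L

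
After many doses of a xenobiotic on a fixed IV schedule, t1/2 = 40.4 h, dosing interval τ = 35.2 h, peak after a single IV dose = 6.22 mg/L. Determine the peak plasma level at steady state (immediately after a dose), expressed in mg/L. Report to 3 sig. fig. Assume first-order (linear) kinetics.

k = ln2 / t½ = 0.693147 / 40.4 = 0.01716 h⁻¹
e^(−kτ) = e^(−0.01716 × 35.2) = 0.5466
Accumulation ratio R = 1 / (1 − e^(−kτ)) = 1 / (1 − 0.5466) = 2.206
Steady-state peak = C₀ × R = 6.22 × 2.206 = 13.72 mg/L

13.7 mg/L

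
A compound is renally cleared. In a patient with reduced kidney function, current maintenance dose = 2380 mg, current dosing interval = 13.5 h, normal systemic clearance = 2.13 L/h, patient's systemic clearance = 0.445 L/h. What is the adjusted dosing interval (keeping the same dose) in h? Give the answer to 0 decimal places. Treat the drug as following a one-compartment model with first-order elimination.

To keep the same average steady-state level, dosing rate must scale with clearance.
CL ratio = 0.445 / 2.13 = 0.2089
New interval (same dose) = 13.5 / 0.2089 = 64.62 h

65 h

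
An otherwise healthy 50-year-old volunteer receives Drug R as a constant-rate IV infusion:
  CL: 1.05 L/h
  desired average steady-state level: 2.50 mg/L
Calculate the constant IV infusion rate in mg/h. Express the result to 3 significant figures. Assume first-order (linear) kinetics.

2.63 mg/h

At steady state, infusion rate R₀ = Css × CL = 2.50 × 1.050 = 2.625 mg/h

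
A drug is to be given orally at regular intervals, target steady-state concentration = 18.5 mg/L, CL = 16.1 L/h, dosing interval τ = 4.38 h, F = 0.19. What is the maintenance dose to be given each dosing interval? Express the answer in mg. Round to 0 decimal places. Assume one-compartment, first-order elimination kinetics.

6866 mg

At steady state, F × (Dose/τ) = Css × CL.
Dose = Css × CL × τ / F = 18.5 × 16.10 × 4.38 / 0.19 = 6866 mg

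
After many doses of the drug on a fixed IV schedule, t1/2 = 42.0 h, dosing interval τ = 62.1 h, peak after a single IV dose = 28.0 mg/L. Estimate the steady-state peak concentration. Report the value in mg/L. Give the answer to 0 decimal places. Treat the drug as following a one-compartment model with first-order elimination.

44 mg/L

k = ln2 / t½ = 0.693147 / 42.0 = 0.01650 h⁻¹
e^(−kτ) = e^(−0.01650 × 62.1) = 0.3589
Accumulation ratio R = 1 / (1 − e^(−kτ)) = 1 / (1 − 0.3589) = 1.560
Steady-state peak = C₀ × R = 28.0 × 1.560 = 43.68 mg/L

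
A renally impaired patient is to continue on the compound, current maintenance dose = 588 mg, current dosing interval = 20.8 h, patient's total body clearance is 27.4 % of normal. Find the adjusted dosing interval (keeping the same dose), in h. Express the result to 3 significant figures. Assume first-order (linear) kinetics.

To keep the same average steady-state level, dosing rate must scale with clearance.
CL ratio = 27.4 / 100 = 0.2740
New interval (same dose) = 20.8 / 0.2740 = 75.91 h

75.9 h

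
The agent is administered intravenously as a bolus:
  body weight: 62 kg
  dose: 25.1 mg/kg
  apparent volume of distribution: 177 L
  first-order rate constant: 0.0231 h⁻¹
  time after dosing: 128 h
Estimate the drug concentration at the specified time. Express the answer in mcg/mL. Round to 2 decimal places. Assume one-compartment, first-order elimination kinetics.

Total dose = 25.1 × 62 = 1556 mg
C₀ = Dose / Vd = 1556 / 177 = 8.791 mg/L
C = C₀ · e^(−k·t) = 8.791 × e^(−0.02310 × 128)
  = 8.791 × 0.05199 = 0.4570 mg/L
(0.4570 mg/L = 0.4570 mcg/mL)

0.46 mcg/mL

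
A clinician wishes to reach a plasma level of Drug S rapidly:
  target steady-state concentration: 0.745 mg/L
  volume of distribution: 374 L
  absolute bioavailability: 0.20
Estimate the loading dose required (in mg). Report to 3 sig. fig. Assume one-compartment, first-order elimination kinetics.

LD = Css × Vd / F = 0.745 × 374 / 0.20 = 1393 mg

1390 mg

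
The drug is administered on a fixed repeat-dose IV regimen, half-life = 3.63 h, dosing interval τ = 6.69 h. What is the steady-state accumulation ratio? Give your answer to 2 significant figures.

1.4

k = ln2 / t½ = 0.693147 / 3.63 = 0.1909 h⁻¹
e^(−kτ) = e^(−0.1909 × 6.69) = 0.2788
Accumulation ratio R = 1 / (1 − e^(−kτ)) = 1 / (1 − 0.2788) = 1.387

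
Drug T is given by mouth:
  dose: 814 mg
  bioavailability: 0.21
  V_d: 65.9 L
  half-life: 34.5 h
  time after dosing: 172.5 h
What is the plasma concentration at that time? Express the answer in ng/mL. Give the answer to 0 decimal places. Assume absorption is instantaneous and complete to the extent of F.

81 ng/mL

Amount reaching circulation = F × Dose = 0.21 × 814.0 = 170.9 mg
C₀ = F·Dose / Vd = 170.9 / 65.9 = 2.593 mg/L
k = ln2 / t½ = 0.693147 / 34.5 = 0.02009 h⁻¹
t / t½ = 172.5 / 34.5 = 5 half-lives
C = C₀ × (1/2)^5 = 2.593 × 0.03125 = 0.08103 mg/L
Convert: 0.08103 mg/L × 1000 = 81.03 ng/mL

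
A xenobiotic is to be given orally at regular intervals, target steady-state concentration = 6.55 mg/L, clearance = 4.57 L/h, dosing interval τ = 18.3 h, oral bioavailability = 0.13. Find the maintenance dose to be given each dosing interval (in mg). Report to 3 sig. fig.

At steady state, F × (Dose/τ) = Css × CL.
Dose = Css × CL × τ / F = 6.55 × 4.570 × 18.3 / 0.13 = 4214 mg

4210 mg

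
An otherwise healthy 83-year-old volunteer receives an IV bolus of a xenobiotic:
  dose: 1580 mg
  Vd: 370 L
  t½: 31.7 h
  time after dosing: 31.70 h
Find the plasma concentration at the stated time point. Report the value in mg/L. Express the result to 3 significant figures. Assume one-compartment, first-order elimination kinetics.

2.14 mg/L

C₀ = Dose / Vd = 1580 / 370 = 4.270 mg/L
k = ln2 / t½ = 0.693147 / 31.7 = 0.02187 h⁻¹
t / t½ = 31.70 / 31.7 = 1 half-lives
C = C₀ × (1/2)^1 = 4.270 × 0.5000 = 2.135 mg/L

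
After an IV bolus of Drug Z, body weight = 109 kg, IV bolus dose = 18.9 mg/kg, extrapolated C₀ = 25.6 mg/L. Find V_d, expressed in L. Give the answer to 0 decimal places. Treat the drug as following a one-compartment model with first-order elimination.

80 L

Dose = 18.9 × 109 = 2060 mg
Vd = Dose / C₀ = 2060 / 25.6 = 80.47 L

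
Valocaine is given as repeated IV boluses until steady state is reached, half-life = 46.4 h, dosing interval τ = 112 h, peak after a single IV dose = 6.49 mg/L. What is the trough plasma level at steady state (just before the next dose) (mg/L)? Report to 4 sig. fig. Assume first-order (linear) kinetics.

k = ln2 / t½ = 0.693147 / 46.4 = 0.01494 h⁻¹
e^(−kτ) = e^(−0.01494 × 112) = 0.1876
Accumulation ratio R = 1 / (1 − e^(−kτ)) = 1 / (1 − 0.1876) = 1.231
Steady-state trough = C₀ × R × e^(−kτ) = 6.49 × 1.231 × 0.1876 = 1.499 mg/L

1.499 mg/L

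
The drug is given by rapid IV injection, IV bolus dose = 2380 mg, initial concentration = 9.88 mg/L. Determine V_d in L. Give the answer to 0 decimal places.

Vd = Dose / C₀ = 2380 / 9.88 = 240.9 L

241 L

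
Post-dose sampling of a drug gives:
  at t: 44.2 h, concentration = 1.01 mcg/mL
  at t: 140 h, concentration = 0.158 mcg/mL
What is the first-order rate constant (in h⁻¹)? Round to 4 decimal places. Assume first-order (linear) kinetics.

k = ln(C₁/C₂) / (t₂ − t₁) = ln(1.01/0.158) / (140 − 44.2)
  = 1.855 / 95.80 = 0.01936 h⁻¹

0.0194 h⁻¹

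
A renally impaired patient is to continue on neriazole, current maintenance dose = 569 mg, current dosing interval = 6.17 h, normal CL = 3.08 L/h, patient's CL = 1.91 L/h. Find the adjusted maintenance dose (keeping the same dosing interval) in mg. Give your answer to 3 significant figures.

To keep the same average steady-state level, dosing rate must scale with clearance.
CL ratio = 1.91 / 3.08 = 0.6201
New dose (same interval) = 569 × 0.6201 = 352.8 mg

353 mg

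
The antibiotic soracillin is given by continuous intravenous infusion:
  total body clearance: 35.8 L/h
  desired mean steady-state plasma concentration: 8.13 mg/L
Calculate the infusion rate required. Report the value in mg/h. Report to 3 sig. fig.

291 mg/h

At steady state, infusion rate R₀ = Css × CL = 8.13 × 35.80 = 291.1 mg/h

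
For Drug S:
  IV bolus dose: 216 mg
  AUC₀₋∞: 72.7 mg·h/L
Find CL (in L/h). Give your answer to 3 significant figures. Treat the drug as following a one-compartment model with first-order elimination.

CL = Dose / AUC = 216 / 72.7 = 2.971 L/h

2.97 L/h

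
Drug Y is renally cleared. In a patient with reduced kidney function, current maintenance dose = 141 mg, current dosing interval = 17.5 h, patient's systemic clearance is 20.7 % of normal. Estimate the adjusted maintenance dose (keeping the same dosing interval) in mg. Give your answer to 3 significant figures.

29.2 mg

To keep the same average steady-state level, dosing rate must scale with clearance.
CL ratio = 20.7 / 100 = 0.2070
New dose (same interval) = 141 × 0.2070 = 29.19 mg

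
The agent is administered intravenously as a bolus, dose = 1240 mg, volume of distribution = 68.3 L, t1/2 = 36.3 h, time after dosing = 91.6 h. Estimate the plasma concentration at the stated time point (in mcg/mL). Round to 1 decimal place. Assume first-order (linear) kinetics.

C₀ = Dose / Vd = 1240 / 68.3 = 18.16 mg/L
k = ln2 / t½ = 0.693147 / 36.3 = 0.01909 h⁻¹
C = C₀ · e^(−k·t) = 18.16 × e^(−0.01909 × 91.6)
  = 18.16 × 0.1740 = 3.160 mg/L
(3.160 mg/L = 3.160 mcg/mL)

3.2 mcg/mL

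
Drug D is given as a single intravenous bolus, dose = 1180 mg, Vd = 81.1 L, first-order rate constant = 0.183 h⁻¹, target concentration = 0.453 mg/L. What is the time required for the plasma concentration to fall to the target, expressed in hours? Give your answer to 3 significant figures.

C₀ = Dose / Vd = 1180 / 81.1 = 14.55 mg/L
t = ln(C₀ / C) / k = ln(14.55 / 0.453) / 0.1830
  = ln(32.12) / 0.1830 = 3.469 / 0.1830 = 18.96 h

19.0 h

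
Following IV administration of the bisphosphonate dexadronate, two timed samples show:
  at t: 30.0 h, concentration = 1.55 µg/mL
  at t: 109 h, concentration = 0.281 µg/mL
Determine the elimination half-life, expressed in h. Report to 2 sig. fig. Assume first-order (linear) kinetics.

k = ln(C₁/C₂) / (t₂ − t₁) = ln(1.55/0.281) / (109 − 30.0)
  = 1.708 / 79.00 = 0.02162 h⁻¹
t½ = ln2 / k = 0.693147 / 0.02162 = 32.06 h

32 h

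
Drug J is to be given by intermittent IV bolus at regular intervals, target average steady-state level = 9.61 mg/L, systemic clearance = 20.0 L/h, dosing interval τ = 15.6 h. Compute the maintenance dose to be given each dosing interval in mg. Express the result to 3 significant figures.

3000 mg

At steady state, Dose/τ = Css × CL.
Dose = Css × CL × τ = 9.61 × 20.00 × 15.6 = 2998 mg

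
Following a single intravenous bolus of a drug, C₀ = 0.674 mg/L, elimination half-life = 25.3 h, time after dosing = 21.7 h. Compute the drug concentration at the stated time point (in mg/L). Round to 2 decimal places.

0.37 mg/L

k = ln2 / t½ = 0.693147 / 25.3 = 0.02740 h⁻¹
C = C₀ · e^(−k·t) = 0.6740 × e^(−0.02740 × 21.7)
  = 0.6740 × 0.5518 = 0.3719 mg/L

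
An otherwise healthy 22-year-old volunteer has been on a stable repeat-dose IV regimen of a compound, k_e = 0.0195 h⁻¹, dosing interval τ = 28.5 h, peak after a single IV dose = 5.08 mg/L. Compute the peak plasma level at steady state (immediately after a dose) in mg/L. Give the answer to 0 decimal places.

e^(−kτ) = e^(−0.01950 × 28.5) = 0.5736
Accumulation ratio R = 1 / (1 − e^(−kτ)) = 1 / (1 − 0.5736) = 2.345
Steady-state peak = C₀ × R = 5.08 × 2.345 = 11.91 mg/L

12 mg/L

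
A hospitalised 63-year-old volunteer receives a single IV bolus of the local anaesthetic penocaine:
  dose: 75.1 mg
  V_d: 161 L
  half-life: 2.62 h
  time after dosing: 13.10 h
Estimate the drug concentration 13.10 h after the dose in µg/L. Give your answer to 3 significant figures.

C₀ = Dose / Vd = 75.10 / 161 = 0.4665 mg/L
k = ln2 / t½ = 0.693147 / 2.62 = 0.2646 h⁻¹
t / t½ = 13.10 / 2.62 = 5 half-lives
C = C₀ × (1/2)^5 = 0.4665 × 0.03125 = 0.01458 mg/L
Convert: 0.01458 mg/L × 1000 = 14.58 µg/L

14.6 µg/L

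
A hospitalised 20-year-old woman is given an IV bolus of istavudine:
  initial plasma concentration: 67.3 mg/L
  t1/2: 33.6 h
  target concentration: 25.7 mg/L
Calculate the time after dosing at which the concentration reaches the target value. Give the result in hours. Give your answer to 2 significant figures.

47 h

k = ln2 / t½ = 0.693147 / 33.6 = 0.02063 h⁻¹
t = ln(C₀ / C) / k = ln(67.30 / 25.7) / 0.02063
  = ln(2.619) / 0.02063 = 0.9628 / 0.02063 = 46.67 h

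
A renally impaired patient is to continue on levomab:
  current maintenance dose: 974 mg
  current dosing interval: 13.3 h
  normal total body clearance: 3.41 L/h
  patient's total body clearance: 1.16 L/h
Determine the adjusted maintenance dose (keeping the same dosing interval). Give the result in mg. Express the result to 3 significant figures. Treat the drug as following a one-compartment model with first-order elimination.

To keep the same average steady-state level, dosing rate must scale with clearance.
CL ratio = 1.16 / 3.41 = 0.3402
New dose (same interval) = 974 × 0.3402 = 331.4 mg

331 mg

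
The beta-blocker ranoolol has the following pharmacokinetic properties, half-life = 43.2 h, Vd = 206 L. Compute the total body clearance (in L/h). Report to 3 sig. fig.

k = ln2 / t½ = 0.693147 / 43.2 = 0.01605 h⁻¹
CL = k × Vd = 0.01605 × 206 = 3.306 L/h

3.31 L/h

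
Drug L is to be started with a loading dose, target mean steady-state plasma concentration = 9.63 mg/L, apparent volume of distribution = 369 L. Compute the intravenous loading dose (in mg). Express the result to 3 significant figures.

3550 mg

LD = Css × Vd = 9.63 × 369 = 3553 mg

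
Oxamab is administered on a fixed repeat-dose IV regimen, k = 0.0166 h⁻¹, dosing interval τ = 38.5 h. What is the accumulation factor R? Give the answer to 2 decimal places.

2.12

e^(−kτ) = e^(−0.01660 × 38.5) = 0.5278
Accumulation ratio R = 1 / (1 − e^(−kτ)) = 1 / (1 − 0.5278) = 2.118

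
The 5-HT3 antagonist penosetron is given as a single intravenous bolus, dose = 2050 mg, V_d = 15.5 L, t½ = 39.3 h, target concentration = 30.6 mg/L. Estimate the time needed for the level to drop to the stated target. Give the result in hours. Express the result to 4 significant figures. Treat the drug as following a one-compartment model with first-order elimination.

C₀ = Dose / Vd = 2050 / 15.5 = 132.3 mg/L
k = ln2 / t½ = 0.693147 / 39.3 = 0.01764 h⁻¹
t = ln(C₀ / C) / k = ln(132.3 / 30.6) / 0.01764
  = ln(4.324) / 0.01764 = 1.464 / 0.01764 = 82.99 h

82.99 h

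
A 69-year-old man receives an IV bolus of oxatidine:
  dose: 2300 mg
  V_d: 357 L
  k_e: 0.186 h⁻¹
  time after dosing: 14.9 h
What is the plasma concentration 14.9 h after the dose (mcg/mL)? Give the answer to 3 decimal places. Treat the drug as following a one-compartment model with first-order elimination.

0.403 mcg/mL

C₀ = Dose / Vd = 2300 / 357 = 6.443 mg/L
C = C₀ · e^(−k·t) = 6.443 × e^(−0.1860 × 14.9)
  = 6.443 × 0.06257 = 0.4031 mg/L
(0.4031 mg/L = 0.4031 mcg/mL)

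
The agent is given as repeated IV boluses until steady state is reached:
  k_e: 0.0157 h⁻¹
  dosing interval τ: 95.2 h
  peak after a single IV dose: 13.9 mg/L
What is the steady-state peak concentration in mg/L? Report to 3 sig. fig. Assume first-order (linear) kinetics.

17.9 mg/L

e^(−kτ) = e^(−0.01570 × 95.2) = 0.2243
Accumulation ratio R = 1 / (1 − e^(−kτ)) = 1 / (1 − 0.2243) = 1.289
Steady-state peak = C₀ × R = 13.9 × 1.289 = 17.92 mg/L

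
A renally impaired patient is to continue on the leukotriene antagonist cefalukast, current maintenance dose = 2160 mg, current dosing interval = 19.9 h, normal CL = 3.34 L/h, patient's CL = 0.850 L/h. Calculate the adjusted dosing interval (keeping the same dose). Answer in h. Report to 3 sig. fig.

To keep the same average steady-state level, dosing rate must scale with clearance.
CL ratio = 0.850 / 3.34 = 0.2545
New interval (same dose) = 19.9 / 0.2545 = 78.19 h

78.2 h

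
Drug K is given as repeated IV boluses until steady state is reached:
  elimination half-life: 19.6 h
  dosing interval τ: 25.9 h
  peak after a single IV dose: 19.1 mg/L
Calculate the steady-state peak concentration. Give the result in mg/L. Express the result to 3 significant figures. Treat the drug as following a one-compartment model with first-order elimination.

k = ln2 / t½ = 0.693147 / 19.6 = 0.03536 h⁻¹
e^(−kτ) = e^(−0.03536 × 25.9) = 0.4002
Accumulation ratio R = 1 / (1 − e^(−kτ)) = 1 / (1 − 0.4002) = 1.667
Steady-state peak = C₀ × R = 19.1 × 1.667 = 31.84 mg/L

31.8 mg/L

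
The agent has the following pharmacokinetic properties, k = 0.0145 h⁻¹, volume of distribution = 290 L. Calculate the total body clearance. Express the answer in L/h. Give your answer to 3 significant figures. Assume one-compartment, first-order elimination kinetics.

4.21 L/h

CL = k × Vd = 0.0145 × 290 = 4.205 L/h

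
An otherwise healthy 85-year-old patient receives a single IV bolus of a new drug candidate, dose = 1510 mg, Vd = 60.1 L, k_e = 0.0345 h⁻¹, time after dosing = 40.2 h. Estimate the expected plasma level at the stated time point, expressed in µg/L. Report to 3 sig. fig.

C₀ = Dose / Vd = 1510 / 60.1 = 25.12 mg/L
C = C₀ · e^(−k·t) = 25.12 × e^(−0.03450 × 40.2)
  = 25.12 × 0.2498 = 6.275 mg/L
Convert: 6.275 mg/L × 1000 = 6275 µg/L

6280 µg/L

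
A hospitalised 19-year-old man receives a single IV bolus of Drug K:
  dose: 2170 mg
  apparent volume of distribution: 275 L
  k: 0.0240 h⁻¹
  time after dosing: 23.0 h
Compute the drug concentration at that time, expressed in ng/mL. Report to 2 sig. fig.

C₀ = Dose / Vd = 2170 / 275 = 7.891 mg/L
C = C₀ · e^(−k·t) = 7.891 × e^(−0.02400 × 23.0)
  = 7.891 × 0.5758 = 4.544 mg/L
Convert: 4.544 mg/L × 1000 = 4544 ng/mL

4500 ng/mL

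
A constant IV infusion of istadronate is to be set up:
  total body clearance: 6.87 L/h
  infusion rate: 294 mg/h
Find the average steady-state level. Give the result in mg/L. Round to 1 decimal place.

42.8 mg/L

At steady state Css = R₀ / CL = 294 / 6.870 = 42.79 mg/L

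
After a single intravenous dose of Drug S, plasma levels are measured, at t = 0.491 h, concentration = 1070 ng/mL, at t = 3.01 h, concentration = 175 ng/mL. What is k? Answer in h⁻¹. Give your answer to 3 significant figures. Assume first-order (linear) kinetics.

0.719 h⁻¹

k = ln(C₁/C₂) / (t₂ − t₁) = ln(1070/175) / (3.01 − 0.491)
  = 1.811 / 2.519 = 0.7189 h⁻¹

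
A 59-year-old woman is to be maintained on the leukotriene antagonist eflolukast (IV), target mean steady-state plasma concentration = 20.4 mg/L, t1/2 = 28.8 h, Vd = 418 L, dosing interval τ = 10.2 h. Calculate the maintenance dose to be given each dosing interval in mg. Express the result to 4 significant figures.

2093 mg

k = ln2 / t½ = 0.693147 / 28.8 = 0.02407 h⁻¹
CL = k × Vd = 0.02407 × 418 = 10.06 L/h
At steady state, Dose/τ = Css × CL.
Dose = Css × CL × τ = 20.4 × 10.06 × 10.2 = 2093 mg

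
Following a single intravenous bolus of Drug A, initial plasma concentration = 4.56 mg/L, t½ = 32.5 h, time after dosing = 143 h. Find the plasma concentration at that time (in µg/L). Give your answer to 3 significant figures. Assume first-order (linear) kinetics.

216 µg/L

k = ln2 / t½ = 0.693147 / 32.5 = 0.02133 h⁻¹
C = C₀ · e^(−k·t) = 4.560 × e^(−0.02133 × 143)
  = 4.560 × 0.04735 = 0.2159 mg/L
Convert: 0.2159 mg/L × 1000 = 215.9 µg/L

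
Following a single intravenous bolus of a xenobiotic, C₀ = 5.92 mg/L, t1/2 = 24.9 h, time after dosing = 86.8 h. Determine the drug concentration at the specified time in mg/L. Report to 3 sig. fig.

0.528 mg/L

k = ln2 / t½ = 0.693147 / 24.9 = 0.02784 h⁻¹
C = C₀ · e^(−k·t) = 5.920 × e^(−0.02784 × 86.8)
  = 5.920 × 0.08923 = 0.5282 mg/L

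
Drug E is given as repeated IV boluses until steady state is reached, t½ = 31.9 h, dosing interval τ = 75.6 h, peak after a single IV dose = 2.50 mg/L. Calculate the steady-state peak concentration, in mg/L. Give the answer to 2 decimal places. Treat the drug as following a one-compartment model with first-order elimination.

k = ln2 / t½ = 0.693147 / 31.9 = 0.02173 h⁻¹
e^(−kτ) = e^(−0.02173 × 75.6) = 0.1934
Accumulation ratio R = 1 / (1 − e^(−kτ)) = 1 / (1 − 0.1934) = 1.240
Steady-state peak = C₀ × R = 2.50 × 1.240 = 3.100 mg/L

3.10 mg/L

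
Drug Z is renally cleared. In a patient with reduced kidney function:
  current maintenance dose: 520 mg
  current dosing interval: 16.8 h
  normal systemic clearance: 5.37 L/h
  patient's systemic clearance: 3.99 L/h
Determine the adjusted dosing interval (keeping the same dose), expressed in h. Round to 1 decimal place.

To keep the same average steady-state level, dosing rate must scale with clearance.
CL ratio = 3.99 / 5.37 = 0.7430
New interval (same dose) = 16.8 / 0.7430 = 22.61 h

22.6 h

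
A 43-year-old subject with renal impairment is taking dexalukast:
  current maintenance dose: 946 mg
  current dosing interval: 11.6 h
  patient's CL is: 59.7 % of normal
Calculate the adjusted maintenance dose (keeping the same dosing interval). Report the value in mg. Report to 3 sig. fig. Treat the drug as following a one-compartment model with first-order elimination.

565 mg

To keep the same average steady-state level, dosing rate must scale with clearance.
CL ratio = 59.7 / 100 = 0.5970
New dose (same interval) = 946 × 0.5970 = 564.8 mg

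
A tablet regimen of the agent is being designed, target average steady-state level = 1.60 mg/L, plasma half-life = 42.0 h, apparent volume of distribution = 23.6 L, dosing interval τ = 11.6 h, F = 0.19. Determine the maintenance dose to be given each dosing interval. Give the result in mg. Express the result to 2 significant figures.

38 mg

k = ln2 / t½ = 0.693147 / 42.0 = 0.01650 h⁻¹
CL = k × Vd = 0.01650 × 23.6 = 0.3894 L/h
At steady state, F × (Dose/τ) = Css × CL.
Dose = Css × CL × τ / F = 1.60 × 0.3894 × 11.6 / 0.19 = 38.04 mg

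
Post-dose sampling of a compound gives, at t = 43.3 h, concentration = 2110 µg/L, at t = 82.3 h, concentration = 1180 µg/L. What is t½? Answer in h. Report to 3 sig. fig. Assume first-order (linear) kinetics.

46.5 h

k = ln(C₁/C₂) / (t₂ − t₁) = ln(2110/1180) / (82.3 − 43.3)
  = 0.5812 / 39.00 = 0.01490 h⁻¹
t½ = ln2 / k = 0.693147 / 0.01490 = 46.52 h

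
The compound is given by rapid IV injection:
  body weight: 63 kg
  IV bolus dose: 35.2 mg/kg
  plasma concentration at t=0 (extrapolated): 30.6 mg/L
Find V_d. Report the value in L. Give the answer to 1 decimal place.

72.5 L

Dose = 35.2 × 63 = 2218 mg
Vd = Dose / C₀ = 2218 / 30.6 = 72.48 L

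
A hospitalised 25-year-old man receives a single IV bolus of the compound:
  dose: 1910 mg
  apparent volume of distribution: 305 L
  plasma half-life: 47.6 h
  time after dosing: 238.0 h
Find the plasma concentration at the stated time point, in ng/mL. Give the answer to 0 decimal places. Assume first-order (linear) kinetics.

196 ng/mL

C₀ = Dose / Vd = 1910 / 305 = 6.262 mg/L
k = ln2 / t½ = 0.693147 / 47.6 = 0.01456 h⁻¹
t / t½ = 238.0 / 47.6 = 5 half-lives
C = C₀ × (1/2)^5 = 6.262 × 0.03125 = 0.1957 mg/L
Convert: 0.1957 mg/L × 1000 = 195.7 ng/mL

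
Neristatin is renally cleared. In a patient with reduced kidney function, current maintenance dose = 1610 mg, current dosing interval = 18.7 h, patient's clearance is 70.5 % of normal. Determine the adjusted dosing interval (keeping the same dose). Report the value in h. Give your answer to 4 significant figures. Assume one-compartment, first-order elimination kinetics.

To keep the same average steady-state level, dosing rate must scale with clearance.
CL ratio = 70.5 / 100 = 0.7050
New interval (same dose) = 18.7 / 0.7050 = 26.52 h

26.52 h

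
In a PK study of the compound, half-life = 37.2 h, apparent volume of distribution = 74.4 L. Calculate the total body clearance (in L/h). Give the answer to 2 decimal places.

k = ln2 / t½ = 0.693147 / 37.2 = 0.01863 h⁻¹
CL = k × Vd = 0.01863 × 74.4 = 1.386 L/h

1.39 L/h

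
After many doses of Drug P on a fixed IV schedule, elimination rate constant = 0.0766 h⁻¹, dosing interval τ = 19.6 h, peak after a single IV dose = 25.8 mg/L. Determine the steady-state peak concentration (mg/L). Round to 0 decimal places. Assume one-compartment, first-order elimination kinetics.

33 mg/L

e^(−kτ) = e^(−0.07660 × 19.6) = 0.2228
Accumulation ratio R = 1 / (1 − e^(−kτ)) = 1 / (1 − 0.2228) = 1.287
Steady-state peak = C₀ × R = 25.8 × 1.287 = 33.20 mg/L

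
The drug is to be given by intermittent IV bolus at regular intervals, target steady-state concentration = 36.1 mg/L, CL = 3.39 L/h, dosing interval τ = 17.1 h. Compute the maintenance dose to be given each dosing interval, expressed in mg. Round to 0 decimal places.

At steady state, Dose/τ = Css × CL.
Dose = Css × CL × τ = 36.1 × 3.390 × 17.1 = 2093 mg

2093 mg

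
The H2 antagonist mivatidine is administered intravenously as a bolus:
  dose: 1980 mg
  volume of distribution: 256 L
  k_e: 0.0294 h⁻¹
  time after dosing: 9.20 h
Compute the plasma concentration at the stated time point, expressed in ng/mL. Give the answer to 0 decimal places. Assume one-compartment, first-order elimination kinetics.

C₀ = Dose / Vd = 1980 / 256 = 7.734 mg/L
C = C₀ · e^(−k·t) = 7.734 × e^(−0.02940 × 9.20)
  = 7.734 × 0.7630 = 5.901 mg/L
Convert: 5.901 mg/L × 1000 = 5901 ng/mL

5901 ng/mL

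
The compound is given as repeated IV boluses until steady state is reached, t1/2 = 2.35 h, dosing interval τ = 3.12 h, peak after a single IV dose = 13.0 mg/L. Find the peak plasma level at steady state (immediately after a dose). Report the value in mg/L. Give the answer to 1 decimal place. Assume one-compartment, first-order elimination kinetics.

21.6 mg/L

k = ln2 / t½ = 0.693147 / 2.35 = 0.2950 h⁻¹
e^(−kτ) = e^(−0.2950 × 3.12) = 0.3984
Accumulation ratio R = 1 / (1 − e^(−kτ)) = 1 / (1 − 0.3984) = 1.662
Steady-state peak = C₀ × R = 13.0 × 1.662 = 21.61 mg/L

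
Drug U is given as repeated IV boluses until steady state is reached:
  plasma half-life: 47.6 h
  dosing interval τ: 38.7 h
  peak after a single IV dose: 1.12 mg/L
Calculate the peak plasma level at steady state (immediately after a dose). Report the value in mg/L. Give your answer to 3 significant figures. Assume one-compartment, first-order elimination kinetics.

2.60 mg/L

k = ln2 / t½ = 0.693147 / 47.6 = 0.01456 h⁻¹
e^(−kτ) = e^(−0.01456 × 38.7) = 0.5692
Accumulation ratio R = 1 / (1 − e^(−kτ)) = 1 / (1 − 0.5692) = 2.321
Steady-state peak = C₀ × R = 1.12 × 2.321 = 2.600 mg/L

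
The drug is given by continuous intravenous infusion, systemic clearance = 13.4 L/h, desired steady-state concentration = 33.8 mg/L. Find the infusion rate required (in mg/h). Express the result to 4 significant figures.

452.9 mg/h

At steady state, infusion rate R₀ = Css × CL = 33.8 × 13.40 = 452.9 mg/h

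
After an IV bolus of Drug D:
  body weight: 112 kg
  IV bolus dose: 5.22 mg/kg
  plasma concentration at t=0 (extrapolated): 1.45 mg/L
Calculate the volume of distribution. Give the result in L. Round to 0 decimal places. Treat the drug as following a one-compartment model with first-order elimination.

403 L

Dose = 5.22 × 112 = 584.6 mg
Vd = Dose / C₀ = 584.6 / 1.45 = 403.2 L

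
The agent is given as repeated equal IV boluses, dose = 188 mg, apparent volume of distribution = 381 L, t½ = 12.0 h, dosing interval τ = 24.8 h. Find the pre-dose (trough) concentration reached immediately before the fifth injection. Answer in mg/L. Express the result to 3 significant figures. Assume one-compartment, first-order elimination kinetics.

0.154 mg/L

C₀ per dose = Dose / Vd = 188 / 381 = 0.4934 mg/L
k = ln2 / t½ = 0.693147 / 12.0 = 0.05776 h⁻¹
Fraction remaining after one interval: r = e^(−kτ) = e^(−0.05776 × 24.8) = 0.2387
Before dose 5, 4 doses have been given (aged 1τ, 2τ, 3τ, 4τ).
C_trough = C₀ × (r + r² + … + r^4) = C₀ × r(1−r^4)/(1−r)
        = 0.4934 × 0.2387 × (1 − 0.003246) / (1 − 0.2387) = 0.1542 mg/L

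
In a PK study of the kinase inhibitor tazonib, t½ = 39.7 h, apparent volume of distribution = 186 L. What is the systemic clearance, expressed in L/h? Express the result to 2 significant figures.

k = ln2 / t½ = 0.693147 / 39.7 = 0.01746 h⁻¹
CL = k × Vd = 0.01746 × 186 = 3.248 L/h

3.2 L/h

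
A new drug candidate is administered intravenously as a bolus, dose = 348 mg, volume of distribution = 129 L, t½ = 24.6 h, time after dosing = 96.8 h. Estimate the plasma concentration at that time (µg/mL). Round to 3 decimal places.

C₀ = Dose / Vd = 348.0 / 129 = 2.698 mg/L
k = ln2 / t½ = 0.693147 / 24.6 = 0.02818 h⁻¹
C = C₀ · e^(−k·t) = 2.698 × e^(−0.02818 × 96.8)
  = 2.698 × 0.06536 = 0.1763 mg/L
(0.1763 mg/L = 0.1763 µg/mL)

0.176 µg/mL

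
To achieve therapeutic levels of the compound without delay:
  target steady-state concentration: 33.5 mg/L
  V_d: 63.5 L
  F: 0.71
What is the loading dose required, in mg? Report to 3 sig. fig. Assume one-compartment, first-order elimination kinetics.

LD = Css × Vd / F = 33.5 × 63.5 / 0.71 = 2996 mg

3000 mg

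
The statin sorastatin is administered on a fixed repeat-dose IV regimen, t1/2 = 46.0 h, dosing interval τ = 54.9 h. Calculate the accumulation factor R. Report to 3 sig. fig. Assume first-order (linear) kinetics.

1.78

k = ln2 / t½ = 0.693147 / 46.0 = 0.01507 h⁻¹
e^(−kτ) = e^(−0.01507 × 54.9) = 0.4372
Accumulation ratio R = 1 / (1 − e^(−kτ)) = 1 / (1 − 0.4372) = 1.777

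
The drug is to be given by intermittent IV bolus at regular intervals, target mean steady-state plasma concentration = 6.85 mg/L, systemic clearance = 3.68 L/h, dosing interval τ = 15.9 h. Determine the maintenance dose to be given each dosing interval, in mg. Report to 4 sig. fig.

400.8 mg

At steady state, Dose/τ = Css × CL.
Dose = Css × CL × τ = 6.85 × 3.680 × 15.9 = 400.8 mg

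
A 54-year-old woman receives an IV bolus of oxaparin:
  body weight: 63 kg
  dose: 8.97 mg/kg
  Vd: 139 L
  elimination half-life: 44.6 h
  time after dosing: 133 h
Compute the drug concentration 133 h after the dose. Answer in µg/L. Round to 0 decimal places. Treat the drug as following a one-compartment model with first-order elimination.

515 µg/L

Total dose = 8.97 × 63 = 565.1 mg
C₀ = Dose / Vd = 565.1 / 139 = 4.065 mg/L
k = ln2 / t½ = 0.693147 / 44.6 = 0.01554 h⁻¹
C = C₀ · e^(−k·t) = 4.065 × e^(−0.01554 × 133)
  = 4.065 × 0.1266 = 0.5146 mg/L
Convert: 0.5146 mg/L × 1000 = 514.6 µg/L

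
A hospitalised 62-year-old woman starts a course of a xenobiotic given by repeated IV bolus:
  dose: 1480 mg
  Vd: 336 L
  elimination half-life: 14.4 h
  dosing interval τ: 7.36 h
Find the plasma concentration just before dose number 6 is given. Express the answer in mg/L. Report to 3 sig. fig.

C₀ per dose = Dose / Vd = 1480 / 336 = 4.405 mg/L
k = ln2 / t½ = 0.693147 / 14.4 = 0.04814 h⁻¹
Fraction remaining after one interval: r = e^(−kτ) = e^(−0.04814 × 7.36) = 0.7017
Before dose 6, 5 doses have been given (aged 1τ, 2τ, 3τ, 4τ, 5τ).
C_trough = C₀ × (r + r² + … + r^5) = C₀ × r(1−r^5)/(1−r)
        = 4.405 × 0.7017 × (1 − 0.1701) / (1 − 0.7017) = 8.599 mg/L

8.60 mg/L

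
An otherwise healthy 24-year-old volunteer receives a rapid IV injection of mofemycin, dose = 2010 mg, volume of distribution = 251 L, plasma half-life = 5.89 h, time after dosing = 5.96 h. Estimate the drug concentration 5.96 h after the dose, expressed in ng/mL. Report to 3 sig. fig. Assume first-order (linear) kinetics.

C₀ = Dose / Vd = 2010 / 251 = 8.008 mg/L
k = ln2 / t½ = 0.693147 / 5.89 = 0.1177 h⁻¹
C = C₀ · e^(−k·t) = 8.008 × e^(−0.1177 × 5.96)
  = 8.008 × 0.4958 = 3.970 mg/L
Convert: 3.970 mg/L × 1000 = 3970 ng/mL

3970 ng/mL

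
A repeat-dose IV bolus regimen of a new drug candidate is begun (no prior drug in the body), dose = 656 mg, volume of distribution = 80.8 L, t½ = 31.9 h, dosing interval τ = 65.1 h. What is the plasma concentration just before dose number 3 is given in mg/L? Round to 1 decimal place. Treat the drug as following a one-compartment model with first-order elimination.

C₀ per dose = Dose / Vd = 656 / 80.8 = 8.119 mg/L
k = ln2 / t½ = 0.693147 / 31.9 = 0.02173 h⁻¹
Fraction remaining after one interval: r = e^(−kτ) = e^(−0.02173 × 65.1) = 0.2430
Before dose 3, 2 doses have been given (aged 1τ, 2τ).
C_trough = C₀ × (r + r²) = 8.119 × (0.2430 + 0.05905) = 2.452 mg/L

2.5 mg/L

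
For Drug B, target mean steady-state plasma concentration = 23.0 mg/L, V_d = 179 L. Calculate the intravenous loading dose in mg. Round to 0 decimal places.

4117 mg

LD = Css × Vd = 23.0 × 179 = 4117 mg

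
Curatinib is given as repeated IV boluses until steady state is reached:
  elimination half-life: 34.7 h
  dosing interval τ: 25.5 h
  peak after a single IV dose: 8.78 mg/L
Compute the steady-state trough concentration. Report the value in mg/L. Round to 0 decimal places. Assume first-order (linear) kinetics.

13 mg/L

k = ln2 / t½ = 0.693147 / 34.7 = 0.01998 h⁻¹
e^(−kτ) = e^(−0.01998 × 25.5) = 0.6008
Accumulation ratio R = 1 / (1 − e^(−kτ)) = 1 / (1 − 0.6008) = 2.505
Steady-state trough = C₀ × R × e^(−kτ) = 8.78 × 2.505 × 0.6008 = 13.21 mg/L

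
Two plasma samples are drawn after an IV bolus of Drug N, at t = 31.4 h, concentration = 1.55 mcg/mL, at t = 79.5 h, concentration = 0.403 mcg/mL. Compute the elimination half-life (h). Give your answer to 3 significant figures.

24.8 h

k = ln(C₁/C₂) / (t₂ − t₁) = ln(1.55/0.403) / (79.5 − 31.4)
  = 1.347 / 48.10 = 0.02800 h⁻¹
t½ = ln2 / k = 0.693147 / 0.02800 = 24.76 h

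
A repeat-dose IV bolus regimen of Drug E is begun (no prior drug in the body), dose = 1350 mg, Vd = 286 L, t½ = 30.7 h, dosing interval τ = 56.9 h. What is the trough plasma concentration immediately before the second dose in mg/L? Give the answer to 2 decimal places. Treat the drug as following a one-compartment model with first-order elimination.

C₀ per dose = Dose / Vd = 1350 / 286 = 4.720 mg/L
k = ln2 / t½ = 0.693147 / 30.7 = 0.02258 h⁻¹
Fraction remaining after one interval: r = e^(−kτ) = e^(−0.02258 × 56.9) = 0.2767
Before dose 2, 1 dose has been given (aged 1τ).
C_trough = C₀ × r = 4.720 × 0.2767 = 1.306 mg/L

1.31 mg/L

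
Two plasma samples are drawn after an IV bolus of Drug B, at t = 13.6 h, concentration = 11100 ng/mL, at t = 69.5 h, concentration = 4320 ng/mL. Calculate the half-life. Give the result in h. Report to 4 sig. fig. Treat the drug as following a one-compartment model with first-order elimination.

k = ln(C₁/C₂) / (t₂ − t₁) = ln(11100/4320) / (69.5 − 13.6)
  = 0.9437 / 55.90 = 0.01688 h⁻¹
t½ = ln2 / k = 0.693147 / 0.01688 = 41.06 h

41.06 h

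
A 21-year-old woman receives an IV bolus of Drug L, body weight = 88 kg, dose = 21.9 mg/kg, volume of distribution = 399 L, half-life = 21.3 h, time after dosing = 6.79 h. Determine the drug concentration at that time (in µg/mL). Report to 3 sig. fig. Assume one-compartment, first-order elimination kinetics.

Total dose = 21.9 × 88 = 1927 mg
C₀ = Dose / Vd = 1927 / 399 = 4.830 mg/L
k = ln2 / t½ = 0.693147 / 21.3 = 0.03254 h⁻¹
C = C₀ · e^(−k·t) = 4.830 × e^(−0.03254 × 6.79)
  = 4.830 × 0.8018 = 3.873 mg/L
(3.873 mg/L = 3.873 µg/mL)

3.87 µg/mL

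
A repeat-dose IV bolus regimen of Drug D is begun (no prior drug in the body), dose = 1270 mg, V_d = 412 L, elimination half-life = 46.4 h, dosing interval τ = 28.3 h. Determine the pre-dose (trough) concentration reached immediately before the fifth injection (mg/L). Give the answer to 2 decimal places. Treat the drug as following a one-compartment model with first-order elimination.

4.78 mg/L

C₀ per dose = Dose / Vd = 1270 / 412 = 3.083 mg/L
k = ln2 / t½ = 0.693147 / 46.4 = 0.01494 h⁻¹
Fraction remaining after one interval: r = e^(−kτ) = e^(−0.01494 × 28.3) = 0.6552
Before dose 5, 4 doses have been given (aged 1τ, 2τ, 3τ, 4τ).
C_trough = C₀ × (r + r² + … + r^4) = C₀ × r(1−r^4)/(1−r)
        = 3.083 × 0.6552 × (1 − 0.1843) / (1 − 0.6552) = 4.779 mg/L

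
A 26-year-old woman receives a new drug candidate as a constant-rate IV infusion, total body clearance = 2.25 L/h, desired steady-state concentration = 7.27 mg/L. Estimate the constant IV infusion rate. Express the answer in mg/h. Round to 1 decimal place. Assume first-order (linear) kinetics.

At steady state, infusion rate R₀ = Css × CL = 7.27 × 2.250 = 16.36 mg/h

16.4 mg/h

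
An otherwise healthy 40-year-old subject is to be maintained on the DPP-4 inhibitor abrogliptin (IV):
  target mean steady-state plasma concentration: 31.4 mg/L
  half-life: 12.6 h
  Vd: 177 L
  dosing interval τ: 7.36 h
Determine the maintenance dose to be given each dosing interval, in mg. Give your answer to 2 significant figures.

k = ln2 / t½ = 0.693147 / 12.6 = 0.05501 h⁻¹
CL = k × Vd = 0.05501 × 177 = 9.737 L/h
At steady state, Dose/τ = Css × CL.
Dose = Css × CL × τ = 31.4 × 9.737 × 7.36 = 2250 mg

2300 mg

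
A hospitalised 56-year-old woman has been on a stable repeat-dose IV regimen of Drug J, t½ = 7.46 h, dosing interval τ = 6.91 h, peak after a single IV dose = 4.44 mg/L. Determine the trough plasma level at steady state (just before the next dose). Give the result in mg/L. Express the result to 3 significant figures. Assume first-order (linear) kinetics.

4.93 mg/L

k = ln2 / t½ = 0.693147 / 7.46 = 0.09292 h⁻¹
e^(−kτ) = e^(−0.09292 × 6.91) = 0.5262
Accumulation ratio R = 1 / (1 − e^(−kτ)) = 1 / (1 − 0.5262) = 2.111
Steady-state trough = C₀ × R × e^(−kτ) = 4.44 × 2.111 × 0.5262 = 4.932 mg/L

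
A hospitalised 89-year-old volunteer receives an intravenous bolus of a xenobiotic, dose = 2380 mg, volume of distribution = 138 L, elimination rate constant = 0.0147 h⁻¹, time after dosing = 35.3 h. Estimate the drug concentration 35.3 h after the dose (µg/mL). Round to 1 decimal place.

10.3 µg/mL

C₀ = Dose / Vd = 2380 / 138 = 17.25 mg/L
C = C₀ · e^(−k·t) = 17.25 × e^(−0.01470 × 35.3)
  = 17.25 × 0.5952 = 10.27 mg/L
(10.27 mg/L = 10.27 µg/mL)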